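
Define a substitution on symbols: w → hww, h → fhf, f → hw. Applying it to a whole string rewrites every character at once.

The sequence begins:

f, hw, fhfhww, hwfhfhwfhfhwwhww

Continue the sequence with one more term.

Rewriting the 16 symbols of hwfhfhwfhfhwwhww one by one yields fhf hww hw fhf hw fhf hww hw fhf hw fhf hww hww fhf hww hww; concatenated:

fhfhwwhwfhfhwfhfhwwhwfhfhwfhfhwwhwwfhfhwwhww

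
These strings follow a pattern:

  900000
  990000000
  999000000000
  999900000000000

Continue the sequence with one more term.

Reading off run lengths: 9 runs 1, 2, 3, 4; 0 runs 5, 7, 9, 11 — each is linear in n, where the shown terms are n = 2, 3, 4, 5.
Setting n = 6 gives 5, 13 characters in each block.

999990000000000000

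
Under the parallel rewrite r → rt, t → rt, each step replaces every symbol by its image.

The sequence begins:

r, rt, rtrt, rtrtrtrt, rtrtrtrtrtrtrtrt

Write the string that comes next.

rtrtrtrtrtrtrtrtrtrtrtrtrtrtrtrt

Replace each of the 16 characters of rtrtrtrtrtrtrtrt in place — rt rt rt rt rt rt rt rt rt rt rt rt rt rt rt rt — and concatenate.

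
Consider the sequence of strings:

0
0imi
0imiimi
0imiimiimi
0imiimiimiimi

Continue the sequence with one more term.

The strings grow by a fixed suffix imi each time.
Applying this once more to 0imiimiimiimi:

0imiimiimiimiimi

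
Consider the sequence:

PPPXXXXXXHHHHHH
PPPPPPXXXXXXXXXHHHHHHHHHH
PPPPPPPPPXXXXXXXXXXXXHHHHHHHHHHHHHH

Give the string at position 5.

PPPPPPPPPPPPPPPXXXXXXXXXXXXXXXXXXHHHHHHHHHHHHHHHHHHHHHH

The n-th term is 3n P's then 3n+3 X's then 4n+2 H's (n = 1, 2, …).
At n = 5 the blocks have lengths 15, 18, 22.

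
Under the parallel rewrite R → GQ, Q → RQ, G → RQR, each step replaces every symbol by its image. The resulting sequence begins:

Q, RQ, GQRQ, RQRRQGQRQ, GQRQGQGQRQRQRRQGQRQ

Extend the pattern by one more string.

Applying the rule to each of the 19 symbols of GQRQGQGQRQRQRRQGQRQ gives the pieces RQR RQ GQ RQ RQR RQ RQR RQ GQ RQ GQ RQ GQ GQ RQ RQR RQ GQ RQ, which concatenate to the answer.

RQRRQGQRQRQRRQRQRRQGQRQGQRQGQGQRQRQRRQGQRQ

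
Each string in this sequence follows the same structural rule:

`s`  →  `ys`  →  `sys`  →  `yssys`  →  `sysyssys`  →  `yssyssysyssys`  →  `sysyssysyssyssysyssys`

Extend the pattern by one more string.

yssyssysyssyssysyssysyssyssysyssys

This is a Fibonacci-style word recurrence s(k) = s(k−2)·s(k−1): e.g. s·ys = sys.
The next term joins yssyssysyssys and sysyssysyssyssysyssys.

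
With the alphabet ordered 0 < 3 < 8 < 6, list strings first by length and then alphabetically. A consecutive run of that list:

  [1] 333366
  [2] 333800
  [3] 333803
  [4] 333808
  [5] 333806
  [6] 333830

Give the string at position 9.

Continuing the enumeration 3 steps past 333830: 333830 → 333833 → 333838 → (answer).

333836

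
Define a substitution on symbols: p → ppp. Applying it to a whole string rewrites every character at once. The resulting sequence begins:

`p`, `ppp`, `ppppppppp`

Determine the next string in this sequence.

Rewriting each symbol of ppppppppp: p→ppp, p→ppp, p→ppp, p→ppp, p→ppp, p→ppp, p→ppp, p→ppp, p→ppp, which concatenates to ppp ppp ppp ppp ppp ppp ppp ppp ppp.

ppppppppppppppppppppppppppp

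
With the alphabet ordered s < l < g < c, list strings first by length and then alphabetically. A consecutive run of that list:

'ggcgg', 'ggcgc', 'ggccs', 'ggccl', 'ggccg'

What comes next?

ggccc

Find the rightmost character of ggccg below c, bump it to the next letter, and reset everything to its right to s.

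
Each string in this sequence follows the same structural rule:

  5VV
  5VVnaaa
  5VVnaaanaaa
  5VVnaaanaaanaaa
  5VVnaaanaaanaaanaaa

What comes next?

5VVnaaanaaanaaanaaanaaa

Every step adds naaa to the end: s(k+1) = s(k)·naaa.
One more step from 5VVnaaanaaanaaanaaa gives the answer.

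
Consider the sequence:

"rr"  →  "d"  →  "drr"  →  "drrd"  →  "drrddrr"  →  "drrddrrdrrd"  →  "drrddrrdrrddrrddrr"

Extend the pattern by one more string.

drrddrrdrrddrrddrrdrrddrrdrrd

This is a Fibonacci-style word recurrence s(k) = s(k−1)·s(k−2): e.g. d·rr = drr.
So term 8 is drrddrrdrrddrrddrr·drrddrrdrrd.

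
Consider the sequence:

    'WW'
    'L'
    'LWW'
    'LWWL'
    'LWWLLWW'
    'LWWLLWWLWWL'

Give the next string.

Each term (from the third on) is the previous term followed by the one before it: term 3 = L·WW = LWW.
So term 7 is LWWLLWWLWWL·LWWLLWW.

LWWLLWWLWWLLWWLLWW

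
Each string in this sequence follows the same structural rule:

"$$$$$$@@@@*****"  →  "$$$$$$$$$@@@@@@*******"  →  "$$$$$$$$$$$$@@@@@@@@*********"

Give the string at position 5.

Each string has the form $^{3n} @^{2n} *^{2n+1}, where the shown terms are n = 2, 3, 4.
For term 5, n = 6, so the run lengths are 18, 12, 13.

$$$$$$$$$$$$$$$$$$@@@@@@@@@@@@*************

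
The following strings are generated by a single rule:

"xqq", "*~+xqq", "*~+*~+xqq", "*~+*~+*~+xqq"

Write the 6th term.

The strings grow by a fixed prefix *~+ each time.
From *~+*~+*~+xqq, 2 further steps: *~+*~+*~+xqq → *~+*~+*~+*~+xqq → (answer).

*~+*~+*~+*~+*~+xqq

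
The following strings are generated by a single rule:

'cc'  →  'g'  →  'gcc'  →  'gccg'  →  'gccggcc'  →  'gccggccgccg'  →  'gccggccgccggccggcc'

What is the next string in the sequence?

This is a Fibonacci-style word recurrence s(k) = s(k−1)·s(k−2): e.g. g·cc = gcc.
So term 8 is gccggccgccggccggcc·gccggccgccg.

gccggccgccggccggccgccggccgccg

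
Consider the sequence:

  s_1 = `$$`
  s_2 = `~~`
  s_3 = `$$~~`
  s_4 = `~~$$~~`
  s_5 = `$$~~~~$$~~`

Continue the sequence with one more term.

~~$$~~$$~~~~$$~~

This is a Fibonacci-style word recurrence s(k) = s(k−2)·s(k−1): e.g. $$·~~ = $$~~.
Continuing: ~~$$~~ · $$~~~~$$~~ gives term 6.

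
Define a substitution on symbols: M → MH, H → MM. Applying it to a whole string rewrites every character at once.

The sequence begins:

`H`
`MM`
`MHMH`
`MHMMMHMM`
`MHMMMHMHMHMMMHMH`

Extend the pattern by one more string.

MHMMMHMHMHMMMHMMMHMMMHMHMHMMMHMM

Applying the rule to each of the 16 symbols of MHMMMHMHMHMMMHMH gives the pieces MH MM MH MH MH MM MH MM MH MM MH MH MH MM MH MM, which concatenate to the answer.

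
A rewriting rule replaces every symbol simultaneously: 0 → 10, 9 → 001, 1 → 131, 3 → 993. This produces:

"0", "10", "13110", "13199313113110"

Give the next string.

13199313100100199313199313113199313113110

Applying the rule to each of the 14 symbols of 13199313113110 gives the pieces 131 993 131 001 001 993 131 993 131 131 993 131 131 10, which concatenate to the answer.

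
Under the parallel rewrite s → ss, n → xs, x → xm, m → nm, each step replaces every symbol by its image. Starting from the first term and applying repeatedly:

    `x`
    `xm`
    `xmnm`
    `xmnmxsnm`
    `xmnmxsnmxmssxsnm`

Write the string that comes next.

φ(xmnmxsnmxmssxsnm) expands symbol-by-symbol to xm nm xs nm xm ss xs nm xm nm ss ss xm ss xs nm; joining the 16 pieces gives the next term.

xmnmxsnmxmssxsnmxmnmssssxmssxsnm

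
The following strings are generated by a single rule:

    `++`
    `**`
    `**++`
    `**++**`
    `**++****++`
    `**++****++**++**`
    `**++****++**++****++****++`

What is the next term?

From term 3 onward, concatenate the last term with the second-to-last: **·++ = **++, **++·** = **++**, …
Continuing: **++****++**++****++****++ · **++****++**++** gives term 8.

**++****++**++****++****++**++****++**++**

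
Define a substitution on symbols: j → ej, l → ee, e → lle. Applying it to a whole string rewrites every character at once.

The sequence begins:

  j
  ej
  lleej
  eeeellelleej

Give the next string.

Expanding eeeellelleej: e→lle, e→lle, e→lle, e→lle, l→ee, l→ee, e→lle, l→ee, l→ee, e→lle, e→lle, j→ej. Concatenated: lle lle lle lle ee ee lle ee ee lle lle ej.

llellellelleeeeelleeeeellelleej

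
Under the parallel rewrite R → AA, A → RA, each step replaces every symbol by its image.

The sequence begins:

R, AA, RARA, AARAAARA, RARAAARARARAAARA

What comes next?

Rewriting the 16 symbols of RARAAARARARAAARA one by one yields AA RA AA RA RA RA AA RA AA RA AA RA RA RA AA RA; concatenated:

AARAAARARARAAARAAARAAARARARAAARA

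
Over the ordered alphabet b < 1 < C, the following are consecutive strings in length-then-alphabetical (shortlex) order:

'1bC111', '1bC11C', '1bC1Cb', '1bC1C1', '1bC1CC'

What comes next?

Treat 1bC1CC as a base-3 numeral over the given alphabet and add one, carrying through any trailing C's.

1bCCbb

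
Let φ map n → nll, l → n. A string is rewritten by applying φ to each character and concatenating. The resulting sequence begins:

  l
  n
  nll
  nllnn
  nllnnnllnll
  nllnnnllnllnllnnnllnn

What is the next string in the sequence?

Replace each of the 21 characters of nllnnnllnllnllnnnllnn in place — nll n n nll nll nll n n nll n n nll n n nll nll nll n n nll nll — and concatenate.

nllnnnllnllnllnnnllnnnllnnnllnllnllnnnllnll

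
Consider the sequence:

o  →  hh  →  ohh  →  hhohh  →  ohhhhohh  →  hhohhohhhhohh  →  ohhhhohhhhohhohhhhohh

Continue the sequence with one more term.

hhohhohhhhohhohhhhohhhhohhohhhhohh

This is a Fibonacci-style word recurrence s(k) = s(k−2)·s(k−1): e.g. o·hh = ohh.
So term 8 is hhohhohhhhohh·ohhhhohhhhohhohhhhohh.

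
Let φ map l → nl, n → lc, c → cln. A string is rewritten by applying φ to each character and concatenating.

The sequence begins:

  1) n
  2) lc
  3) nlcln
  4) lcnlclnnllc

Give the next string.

nlclnlcnlclnnllclcnlnlcln

Rewriting each symbol of lcnlclnnllc: l→nl, c→cln, n→lc, l→nl, c→cln, l→nl, n→lc, n→lc, l→nl, l→nl, c→cln, which concatenates to nl cln lc nl cln nl lc lc nl nl cln.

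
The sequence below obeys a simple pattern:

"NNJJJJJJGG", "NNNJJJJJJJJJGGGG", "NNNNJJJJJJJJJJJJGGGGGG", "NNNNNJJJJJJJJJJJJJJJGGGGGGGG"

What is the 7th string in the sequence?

NNNNNNNNJJJJJJJJJJJJJJJJJJJJJJJJGGGGGGGGGGGGGG

Each string has the form N^{n} J^{3n} G^{2n-2}, where the shown terms are n = 2, 3, 4, 5.
For term 7, n = 8, so the run lengths are 8, 24, 14.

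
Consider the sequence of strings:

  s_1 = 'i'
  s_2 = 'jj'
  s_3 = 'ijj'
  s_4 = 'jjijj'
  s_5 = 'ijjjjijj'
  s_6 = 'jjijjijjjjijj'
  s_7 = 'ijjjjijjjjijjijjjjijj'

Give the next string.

From term 3 onward, concatenate the second-to-last term with the last: i·jj = ijj, jj·ijj = jjijj, …
So term 8 is jjijjijjjjijj·ijjjjijjjjijjijjjjijj.

jjijjijjjjijjijjjjijjjjijjijjjjijj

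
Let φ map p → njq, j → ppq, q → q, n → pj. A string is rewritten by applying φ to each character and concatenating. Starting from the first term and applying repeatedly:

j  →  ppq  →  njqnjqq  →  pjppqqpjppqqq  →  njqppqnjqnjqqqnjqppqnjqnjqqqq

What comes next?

Applying the rule to each of the 29 symbols of njqppqnjqnjqqqnjqppqnjqnjqqqq gives the pieces pj ppq q njq njq q pj ppq q pj ppq q q q pj ppq q njq njq q pj ppq q pj ppq q q q q, which concatenate to the answer.

pjppqqnjqnjqqpjppqqpjppqqqqpjppqqnjqnjqqpjppqqpjppqqqqq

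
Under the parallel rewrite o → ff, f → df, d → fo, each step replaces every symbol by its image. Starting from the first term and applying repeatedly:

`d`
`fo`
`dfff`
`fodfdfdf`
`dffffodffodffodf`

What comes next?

Rewriting the 16 symbols of dffffodffodffodf one by one yields fo df df df df ff fo df df ff fo df df ff fo df; concatenated:

fodfdfdfdffffodfdffffodfdffffodf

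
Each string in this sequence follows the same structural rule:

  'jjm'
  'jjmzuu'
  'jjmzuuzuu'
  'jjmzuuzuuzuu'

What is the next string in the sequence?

The strings grow by a fixed suffix zuu each time.
Applying this once more to jjmzuuzuuzuu:

jjmzuuzuuzuuzuu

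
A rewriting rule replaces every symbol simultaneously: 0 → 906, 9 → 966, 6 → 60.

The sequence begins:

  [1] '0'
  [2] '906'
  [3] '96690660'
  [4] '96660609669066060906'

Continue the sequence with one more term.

96660606090660906966606096690660609066090696690660

φ(96660609669066060906) expands symbol-by-symbol to 966 60 60 60 906 60 906 966 60 60 966 906 60 60 906 60 906 966 906 60; joining the 20 pieces gives the next term.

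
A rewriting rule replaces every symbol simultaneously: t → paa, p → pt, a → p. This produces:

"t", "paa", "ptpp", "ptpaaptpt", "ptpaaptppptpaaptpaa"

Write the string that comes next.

Rewriting the 19 symbols of ptpaaptppptpaaptpaa one by one yields pt paa pt p p pt paa pt pt pt paa pt p p pt paa pt p p; concatenated:

ptpaaptppptpaaptptptpaaptppptpaaptpp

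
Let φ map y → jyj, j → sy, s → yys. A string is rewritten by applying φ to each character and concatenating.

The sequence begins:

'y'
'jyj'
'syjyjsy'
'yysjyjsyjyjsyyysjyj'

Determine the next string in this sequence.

jyjjyjyyssyjyjsyyysjyjsyjyjsyyysjyjjyjjyjyyssyjyjsy

Replace each of the 19 characters of yysjyjsyjyjsyyysjyj in place — jyj jyj yys sy jyj sy yys jyj sy jyj sy yys jyj jyj jyj yys sy jyj sy — and concatenate.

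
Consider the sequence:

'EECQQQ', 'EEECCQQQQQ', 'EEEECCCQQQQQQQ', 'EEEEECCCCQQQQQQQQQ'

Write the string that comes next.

EEEEEECCCCCQQQQQQQQQQQ

Reading off run lengths: E runs 2, 3, 4, 5; C runs 1, 2, 3, 4; Q runs 3, 5, 7, 9 — each is linear in n (n = 1, 2, …).
For the next term, n = 5, so the run lengths are 6, 5, 11.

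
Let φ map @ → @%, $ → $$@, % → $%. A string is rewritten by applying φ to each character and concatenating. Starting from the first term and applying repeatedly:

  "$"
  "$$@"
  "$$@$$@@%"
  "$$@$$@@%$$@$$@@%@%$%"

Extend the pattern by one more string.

$$@$$@@%$$@$$@@%@%$%$$@$$@@%$$@$$@@%@%$%@%$%$$@$%

Applying the rule to each of the 20 symbols of $$@$$@@%$$@$$@@%@%$% gives the pieces $$@ $$@ @% $$@ $$@ @% @% $% $$@ $$@ @% $$@ $$@ @% @% $% @% $% $$@ $%, which concatenate to the answer.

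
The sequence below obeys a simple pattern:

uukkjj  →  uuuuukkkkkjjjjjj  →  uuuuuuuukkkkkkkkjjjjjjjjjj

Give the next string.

uuuuuuuuuuukkkkkkkkkkkjjjjjjjjjjjjjj

Each string has the form u^{3n-1} k^{3n-1} j^{4n-2} (n = 1, 2, …).
At n = 4 the blocks have lengths 11, 11, 14.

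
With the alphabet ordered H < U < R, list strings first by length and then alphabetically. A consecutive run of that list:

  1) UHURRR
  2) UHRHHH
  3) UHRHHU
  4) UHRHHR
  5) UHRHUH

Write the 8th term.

Continuing the enumeration 3 steps past UHRHUH: UHRHUH → UHRHUU → UHRHUR → (answer).

UHRHRH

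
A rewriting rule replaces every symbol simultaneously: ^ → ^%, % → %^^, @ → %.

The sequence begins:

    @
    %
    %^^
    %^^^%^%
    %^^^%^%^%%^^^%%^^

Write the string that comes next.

Rewriting the 17 symbols of %^^^%^%^%%^^^%%^^ one by one yields %^^ ^% ^% ^% %^^ ^% %^^ ^% %^^ %^^ ^% ^% ^% %^^ %^^ ^% ^%; concatenated:

%^^^%^%^%%^^^%%^^^%%^^%^^^%^%^%%^^%^^^%^%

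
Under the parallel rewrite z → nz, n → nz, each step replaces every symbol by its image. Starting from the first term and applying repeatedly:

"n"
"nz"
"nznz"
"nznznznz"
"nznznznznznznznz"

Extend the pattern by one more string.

nznznznznznznznznznznznznznznznz

φ(nznznznznznznznz) expands symbol-by-symbol to nz nz nz nz nz nz nz nz nz nz nz nz nz nz nz nz; joining the 16 pieces gives the next term.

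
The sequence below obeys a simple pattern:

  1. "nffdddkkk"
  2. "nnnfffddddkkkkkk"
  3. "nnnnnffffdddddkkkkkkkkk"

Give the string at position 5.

The n-th term is 2n-1 n's then n+1 f's then n+2 d's then 3n k's (n = 1, 2, …).
Setting n = 5 gives 9, 6, 7, 15 characters in each block.

nnnnnnnnnffffffdddddddkkkkkkkkkkkkkkk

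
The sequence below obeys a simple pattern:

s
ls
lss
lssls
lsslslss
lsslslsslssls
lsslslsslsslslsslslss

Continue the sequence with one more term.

From term 3 onward, concatenate the last term with the second-to-last: ls·s = lss, lss·ls = lssls, …
Continuing: lsslslsslsslslsslslss · lsslslsslssls gives term 8.

lsslslsslsslslsslslsslsslslsslssls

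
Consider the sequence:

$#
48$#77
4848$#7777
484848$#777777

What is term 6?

4848484848$#7777777777

Every step adds 48 to the front and 77 to the end of the previous string.
From 484848$#777777, 2 further steps: 484848$#777777 → 48484848$#77777777 → (answer).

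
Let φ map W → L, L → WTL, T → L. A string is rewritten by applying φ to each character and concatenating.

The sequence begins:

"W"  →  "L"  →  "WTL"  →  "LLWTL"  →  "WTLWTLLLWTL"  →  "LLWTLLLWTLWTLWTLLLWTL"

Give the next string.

WTLWTLLLWTLWTLWTLLLWTLLLWTLLLWTLWTLWTLLLWTL

φ(LLWTLLLWTLWTLWTLLLWTL) expands symbol-by-symbol to WTL WTL L L WTL WTL WTL L L WTL L L WTL L L WTL WTL WTL L L WTL; joining the 21 pieces gives the next term.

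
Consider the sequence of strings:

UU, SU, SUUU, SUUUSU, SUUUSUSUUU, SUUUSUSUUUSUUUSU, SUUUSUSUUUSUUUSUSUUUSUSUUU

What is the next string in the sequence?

SUUUSUSUUUSUUUSUSUUUSUSUUUSUUUSUSUUUSUUUSU

This is a Fibonacci-style word recurrence s(k) = s(k−1)·s(k−2): e.g. SU·UU = SUUU.
So term 8 is SUUUSUSUUUSUUUSUSUUUSUSUUU·SUUUSUSUUUSUUUSU.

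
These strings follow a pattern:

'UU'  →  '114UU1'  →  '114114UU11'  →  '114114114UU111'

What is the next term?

Each term wraps the previous one in 114 on the left and 1 on the right.
Applying this once more to 114114114UU111:

114114114114UU1111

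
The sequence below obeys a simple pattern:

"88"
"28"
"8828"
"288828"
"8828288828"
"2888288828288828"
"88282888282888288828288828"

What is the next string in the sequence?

Each term (from the third on) is the two preceding terms concatenated in order: term 3 = 88·28 = 8828.
So term 8 is 2888288828288828·88282888282888288828288828.

288828882828882888282888282888288828288828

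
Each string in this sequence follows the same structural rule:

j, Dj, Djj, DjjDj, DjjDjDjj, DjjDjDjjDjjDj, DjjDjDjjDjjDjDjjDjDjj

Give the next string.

Each term (from the third on) is the previous term followed by the one before it: term 3 = Dj·j = Djj.
Continuing: DjjDjDjjDjjDjDjjDjDjj · DjjDjDjjDjjDj gives term 8.

DjjDjDjjDjjDjDjjDjDjjDjjDjDjjDjjDj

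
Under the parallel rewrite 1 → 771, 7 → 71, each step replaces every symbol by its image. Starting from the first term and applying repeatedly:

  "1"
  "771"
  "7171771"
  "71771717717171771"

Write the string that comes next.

71771717177171771717177171771717717171771

φ(71771717717171771) expands symbol-by-symbol to 71 771 71 71 771 71 771 71 71 771 71 771 71 771 71 71 771; joining the 17 pieces gives the next term.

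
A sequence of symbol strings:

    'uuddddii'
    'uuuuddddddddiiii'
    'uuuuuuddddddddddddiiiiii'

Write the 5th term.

The n-th term is 2n u's then 4n d's then 2n i's (n = 1, 2, …).
Setting n = 5 gives 10, 20, 10 characters in each block.

uuuuuuuuuuddddddddddddddddddddiiiiiiiiii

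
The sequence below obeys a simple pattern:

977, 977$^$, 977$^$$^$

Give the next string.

Every step adds $^$ to the end: s(k+1) = s(k)·$^$.
Applying this once more to 977$^$$^$:

977$^$$^$$^$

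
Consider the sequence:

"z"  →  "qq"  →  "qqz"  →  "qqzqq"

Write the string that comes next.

This is a Fibonacci-style word recurrence s(k) = s(k−1)·s(k−2): e.g. qq·z = qqz.
So term 5 is qqzqq·qqz.

qqzqqqqz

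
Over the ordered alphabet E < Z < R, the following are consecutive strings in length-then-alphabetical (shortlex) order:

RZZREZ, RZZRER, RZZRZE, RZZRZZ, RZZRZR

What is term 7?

Continuing the enumeration 2 steps past RZZRZR: RZZRZR → RZZRRE → (answer).

RZZRRZ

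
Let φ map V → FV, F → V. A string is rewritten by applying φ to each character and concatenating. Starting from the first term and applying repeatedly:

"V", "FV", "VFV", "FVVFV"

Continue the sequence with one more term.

VFVFVVFV

Apply φ to FVVFV symbol by symbol: F→V, V→FV, V→FV, F→V, V→FV; joined: V FV FV V FV.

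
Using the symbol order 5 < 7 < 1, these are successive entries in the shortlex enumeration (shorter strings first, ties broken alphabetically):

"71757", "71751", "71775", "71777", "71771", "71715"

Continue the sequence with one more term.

Find the rightmost character of 71715 below 1, bump it to the next letter, and reset everything to its right to 5.

71717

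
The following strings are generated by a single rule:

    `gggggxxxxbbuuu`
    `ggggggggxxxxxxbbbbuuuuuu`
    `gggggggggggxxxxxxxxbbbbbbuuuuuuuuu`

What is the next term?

Term n consists of 3n+2 g's, followed by 2n+2 x's, followed by 2n b's, followed by 3n u's (n = 1, 2, …).
Setting n = 4 gives 14, 10, 8, 12 characters in each block.

ggggggggggggggxxxxxxxxxxbbbbbbbbuuuuuuuuuuuu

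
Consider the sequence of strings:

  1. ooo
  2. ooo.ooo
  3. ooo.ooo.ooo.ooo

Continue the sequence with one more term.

s(k+1) = s(k)·.·s(k) — each term doubles the last with '.' between the halves.
So the next term is two copies of ooo.ooo.ooo.ooo with '.' between the halves.

ooo.ooo.ooo.ooo.ooo.ooo.ooo.ooo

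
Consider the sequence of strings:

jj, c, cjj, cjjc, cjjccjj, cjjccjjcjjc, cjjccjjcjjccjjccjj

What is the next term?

cjjccjjcjjccjjccjjcjjccjjcjjc

This is a Fibonacci-style word recurrence s(k) = s(k−1)·s(k−2): e.g. c·jj = cjj.
The next term joins cjjccjjcjjccjjccjj and cjjccjjcjjc.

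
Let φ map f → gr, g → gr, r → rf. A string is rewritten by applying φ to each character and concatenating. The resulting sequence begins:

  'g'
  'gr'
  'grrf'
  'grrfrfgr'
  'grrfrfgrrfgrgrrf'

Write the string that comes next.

Replace each of the 16 characters of grrfrfgrrfgrgrrf in place — gr rf rf gr rf gr gr rf rf gr gr rf gr rf rf gr — and concatenate.

grrfrfgrrfgrgrrfrfgrgrrfgrrfrfgr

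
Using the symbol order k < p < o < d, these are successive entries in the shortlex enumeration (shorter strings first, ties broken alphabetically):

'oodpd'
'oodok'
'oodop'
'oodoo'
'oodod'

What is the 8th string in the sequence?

ooddo

Stepping forward 3 times from oodod: oodod → ooddk → ooddp, then the target.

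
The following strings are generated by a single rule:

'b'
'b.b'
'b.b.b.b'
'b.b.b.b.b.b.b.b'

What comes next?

s(k+1) = s(k)·.·s(k) — each term doubles the last with '.' between the halves.
Doubling b.b.b.b.b.b.b.b with '.' between the halves:

b.b.b.b.b.b.b.b.b.b.b.b.b.b.b.b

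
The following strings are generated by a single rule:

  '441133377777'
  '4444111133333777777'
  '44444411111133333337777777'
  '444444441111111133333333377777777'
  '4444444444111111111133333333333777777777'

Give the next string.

44444444444411111111111133333333333337777777777

Each string has the form 4^{2n-2} 1^{2n-2} 3^{2n-1} 7^{n+3}, where the shown terms are n = 2, 3, 4, 5, 6.
Setting n = 7 gives 12, 12, 13, 10 characters in each block.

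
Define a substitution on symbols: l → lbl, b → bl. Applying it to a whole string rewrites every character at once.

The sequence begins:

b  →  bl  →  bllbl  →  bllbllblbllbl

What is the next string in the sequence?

bllbllblbllbllblbllblbllbllblbllbl

Replace each of the 13 characters of bllbllblbllbl in place — bl lbl lbl bl lbl lbl bl lbl bl lbl lbl bl lbl — and concatenate.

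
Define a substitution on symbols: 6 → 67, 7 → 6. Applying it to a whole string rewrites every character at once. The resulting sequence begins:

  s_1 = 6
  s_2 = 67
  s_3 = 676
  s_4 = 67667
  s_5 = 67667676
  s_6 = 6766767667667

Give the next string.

Replace each of the 13 characters of 6766767667667 in place — 67 6 67 67 6 67 6 67 67 6 67 67 6 — and concatenate.

676676766766767667676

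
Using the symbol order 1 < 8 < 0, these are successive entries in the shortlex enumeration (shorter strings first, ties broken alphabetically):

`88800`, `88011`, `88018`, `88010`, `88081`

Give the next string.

The successor of 88081 increments the rightmost position that isn't already 0 and resets every position after it to 1.

88088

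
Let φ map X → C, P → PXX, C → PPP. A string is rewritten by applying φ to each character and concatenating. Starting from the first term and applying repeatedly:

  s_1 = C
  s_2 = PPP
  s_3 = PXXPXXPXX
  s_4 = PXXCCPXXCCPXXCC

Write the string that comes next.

Applying the rule to each of the 15 symbols of PXXCCPXXCCPXXCC gives the pieces PXX C C PPP PPP PXX C C PPP PPP PXX C C PPP PPP, which concatenate to the answer.

PXXCCPPPPPPPXXCCPPPPPPPXXCCPPPPPP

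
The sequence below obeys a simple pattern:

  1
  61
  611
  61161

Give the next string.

This is a Fibonacci-style word recurrence s(k) = s(k−1)·s(k−2): e.g. 61·1 = 611.
Continuing: 61161 · 611 gives term 5.

61161611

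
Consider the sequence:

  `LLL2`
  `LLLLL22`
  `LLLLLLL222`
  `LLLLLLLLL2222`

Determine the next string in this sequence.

The n-th term is 2n+1 L's then n 2's (n = 1, 2, …).
Setting n = 5 gives 11, 5 characters in each block.

LLLLLLLLLLL22222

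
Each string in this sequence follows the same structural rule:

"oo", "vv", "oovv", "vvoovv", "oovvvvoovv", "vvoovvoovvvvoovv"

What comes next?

oovvvvoovvvvoovvoovvvvoovv

This is a Fibonacci-style word recurrence s(k) = s(k−2)·s(k−1): e.g. oo·vv = oovv.
Continuing: oovvvvoovv · vvoovvoovvvvoovv gives term 7.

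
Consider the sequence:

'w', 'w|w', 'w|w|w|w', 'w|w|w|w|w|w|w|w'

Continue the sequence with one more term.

Each string is two copies of the previous one joined by '|'.
Doubling w|w|w|w|w|w|w|w with '|' between the halves:

w|w|w|w|w|w|w|w|w|w|w|w|w|w|w|w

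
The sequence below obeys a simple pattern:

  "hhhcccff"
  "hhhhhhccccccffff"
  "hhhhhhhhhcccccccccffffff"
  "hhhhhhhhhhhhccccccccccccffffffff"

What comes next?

hhhhhhhhhhhhhhhcccccccccccccccffffffffff

Each string has the form h^{3n} c^{3n} f^{2n} (n = 1, 2, …).
Setting n = 5 gives 15, 15, 10 characters in each block.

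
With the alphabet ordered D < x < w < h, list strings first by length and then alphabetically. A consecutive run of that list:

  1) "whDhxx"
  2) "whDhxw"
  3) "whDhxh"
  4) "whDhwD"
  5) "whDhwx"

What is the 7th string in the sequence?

Continuing the enumeration 2 steps past whDhwx: whDhwx → whDhww → (answer).

whDhwh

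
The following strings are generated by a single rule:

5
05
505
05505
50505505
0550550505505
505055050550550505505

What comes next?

0550550505505505055050550550505505

From term 3 onward, concatenate the second-to-last term with the last: 5·05 = 505, 05·505 = 05505, …
So term 8 is 0550550505505·505055050550550505505.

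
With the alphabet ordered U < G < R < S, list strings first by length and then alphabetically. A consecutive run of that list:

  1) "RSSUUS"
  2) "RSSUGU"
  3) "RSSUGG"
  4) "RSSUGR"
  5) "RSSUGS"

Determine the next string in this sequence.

RSSURU

Treat RSSUGS as a base-4 numeral over the given alphabet and add one, carrying through any trailing S's.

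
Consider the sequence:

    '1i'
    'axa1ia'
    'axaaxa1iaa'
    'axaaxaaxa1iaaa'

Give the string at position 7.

axaaxaaxaaxaaxaaxa1iaaaaaa

Each term wraps the previous one in axa on the left and a on the right.
From axaaxaaxa1iaaa, 3 further steps: axaaxaaxa1iaaa → axaaxaaxaaxa1iaaaa → axaaxaaxaaxaaxa1iaaaaa → (answer).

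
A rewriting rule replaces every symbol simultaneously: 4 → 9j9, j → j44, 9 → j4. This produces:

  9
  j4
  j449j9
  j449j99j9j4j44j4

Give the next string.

Replace each of the 16 characters of j449j99j9j4j44j4 in place — j44 9j9 9j9 j4 j44 j4 j4 j44 j4 j44 9j9 j44 9j9 9j9 j44 9j9 — and concatenate.

j449j99j9j4j44j4j4j44j4j449j9j449j99j9j449j9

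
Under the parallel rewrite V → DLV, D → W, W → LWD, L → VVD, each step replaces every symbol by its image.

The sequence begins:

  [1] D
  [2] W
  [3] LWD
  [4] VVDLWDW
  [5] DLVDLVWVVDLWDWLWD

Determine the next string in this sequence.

Replace each of the 17 characters of DLVDLVWVVDLWDWLWD in place — W VVD DLV W VVD DLV LWD DLV DLV W VVD LWD W LWD VVD LWD W — and concatenate.

WVVDDLVWVVDDLVLWDDLVDLVWVVDLWDWLWDVVDLWDW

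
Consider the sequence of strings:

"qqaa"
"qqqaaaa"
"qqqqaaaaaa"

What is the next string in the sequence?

Each string has the form q^{n+1} a^{2n} (n = 1, 2, …).
At n = 4 the blocks have lengths 5, 8.

qqqqqaaaaaaaa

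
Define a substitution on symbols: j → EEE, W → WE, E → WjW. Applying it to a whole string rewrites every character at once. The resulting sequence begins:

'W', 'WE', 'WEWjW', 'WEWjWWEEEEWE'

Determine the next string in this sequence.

WEWjWWEEEEWEWEWjWWjWWjWWjWWEWjW

Apply φ to WEWjWWEEEEWE symbol by symbol: W→WE, E→WjW, W→WE, j→EEE, W→WE, W→WE, E→WjW, E→WjW, E→WjW, E→WjW, W→WE, E→WjW; joined: WE WjW WE EEE WE WE WjW WjW WjW WjW WE WjW.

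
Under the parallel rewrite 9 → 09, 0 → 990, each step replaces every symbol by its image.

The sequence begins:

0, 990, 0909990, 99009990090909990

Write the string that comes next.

Rewriting the 17 symbols of 99009990090909990 one by one yields 09 09 990 990 09 09 09 990 990 09 990 09 990 09 09 09 990; concatenated:

09099909900909099909900999009990090909990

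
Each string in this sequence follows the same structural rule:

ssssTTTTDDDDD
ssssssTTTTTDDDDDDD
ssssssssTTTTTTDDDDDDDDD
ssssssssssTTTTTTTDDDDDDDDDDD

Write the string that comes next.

Term n consists of 2n s's, followed by n+2 T's, followed by 2n+1 D's, where the shown terms are n = 2, 3, 4, 5.
Setting n = 6 gives 12, 8, 13 characters in each block.

ssssssssssssTTTTTTTTDDDDDDDDDDDDD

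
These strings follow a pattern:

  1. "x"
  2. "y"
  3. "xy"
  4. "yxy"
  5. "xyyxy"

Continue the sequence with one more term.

This is a Fibonacci-style word recurrence s(k) = s(k−2)·s(k−1): e.g. x·y = xy.
Continuing: yxy · xyyxy gives term 6.

yxyxyyxy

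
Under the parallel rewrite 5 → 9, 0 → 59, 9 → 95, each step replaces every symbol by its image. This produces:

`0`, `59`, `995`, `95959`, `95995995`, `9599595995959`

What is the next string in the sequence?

959959599599595995995

Applying the rule to each of the 13 symbols of 9599595995959 gives the pieces 95 9 95 95 9 95 9 95 95 9 95 9 95, which concatenate to the answer.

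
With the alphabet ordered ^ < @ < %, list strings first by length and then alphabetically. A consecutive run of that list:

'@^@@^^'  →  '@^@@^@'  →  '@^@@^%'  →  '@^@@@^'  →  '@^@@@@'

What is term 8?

Advancing 3 positions from @^@@@@ through @^@@@@ → @^@@@% → @^@@%^ reaches term 8.

@^@@%@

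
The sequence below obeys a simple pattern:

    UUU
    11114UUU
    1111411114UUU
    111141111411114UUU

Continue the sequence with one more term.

11114111141111411114UUU

The strings grow by a fixed prefix 11114 each time.
So the next term is 11114·111141111411114UUU.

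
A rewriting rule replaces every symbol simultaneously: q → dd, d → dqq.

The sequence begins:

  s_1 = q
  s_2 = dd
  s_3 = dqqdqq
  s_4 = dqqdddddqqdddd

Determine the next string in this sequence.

Applying the rule to each of the 14 symbols of dqqdddddqqdddd gives the pieces dqq dd dd dqq dqq dqq dqq dqq dd dd dqq dqq dqq dqq, which concatenate to the answer.

dqqdddddqqdqqdqqdqqdqqdddddqqdqqdqqdqq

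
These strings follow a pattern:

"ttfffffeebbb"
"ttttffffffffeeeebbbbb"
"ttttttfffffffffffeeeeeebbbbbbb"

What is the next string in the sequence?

Reading off run lengths: t runs 2, 4, 6; f runs 5, 8, 11; e runs 2, 4, 6; b runs 3, 5, 7 — each is linear in n (n = 1, 2, …).
Setting n = 4 gives 8, 14, 8, 9 characters in each block.

ttttttttffffffffffffffeeeeeeeebbbbbbbbb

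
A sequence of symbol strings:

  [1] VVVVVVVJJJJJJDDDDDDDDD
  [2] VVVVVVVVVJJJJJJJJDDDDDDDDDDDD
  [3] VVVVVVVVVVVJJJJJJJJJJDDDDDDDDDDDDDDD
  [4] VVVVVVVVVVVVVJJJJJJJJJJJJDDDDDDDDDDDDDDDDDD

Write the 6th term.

VVVVVVVVVVVVVVVVVJJJJJJJJJJJJJJJJDDDDDDDDDDDDDDDDDDDDDDDD

The n-th term is 2n+1 V's then 2n J's then 3n D's, where the shown terms are n = 3, 4, 5, 6.
Setting n = 8 gives 17, 16, 24 characters in each block.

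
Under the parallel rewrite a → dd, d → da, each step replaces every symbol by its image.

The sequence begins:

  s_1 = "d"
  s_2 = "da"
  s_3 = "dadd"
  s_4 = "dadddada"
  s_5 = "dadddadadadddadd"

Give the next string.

Rewriting the 16 symbols of dadddadadadddadd one by one yields da dd da da da dd da dd da dd da da da dd da da; concatenated:

dadddadadadddadddadddadadadddada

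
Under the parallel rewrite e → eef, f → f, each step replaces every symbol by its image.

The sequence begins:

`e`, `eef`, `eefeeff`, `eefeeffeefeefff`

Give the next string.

Rewriting the 15 symbols of eefeeffeefeefff one by one yields eef eef f eef eef f f eef eef f eef eef f f f; concatenated:

eefeeffeefeefffeefeeffeefeeffff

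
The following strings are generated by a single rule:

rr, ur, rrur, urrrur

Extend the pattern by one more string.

From term 3 onward, concatenate the second-to-last term with the last: rr·ur = rrur, ur·rrur = urrrur, …
Continuing: rrur · urrrur gives term 5.

rrururrrur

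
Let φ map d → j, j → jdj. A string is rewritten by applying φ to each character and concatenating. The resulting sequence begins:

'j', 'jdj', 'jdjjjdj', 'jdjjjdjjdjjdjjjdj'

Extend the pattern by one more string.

Rewriting the 17 symbols of jdjjjdjjdjjdjjjdj one by one yields jdj j jdj jdj jdj j jdj jdj j jdj jdj j jdj jdj jdj j jdj; concatenated:

jdjjjdjjdjjdjjjdjjdjjjdjjdjjjdjjdjjdjjjdj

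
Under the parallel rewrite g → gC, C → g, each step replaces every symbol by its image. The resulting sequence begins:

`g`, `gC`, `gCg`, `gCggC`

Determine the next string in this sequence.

gCggCgCg

Expanding gCggC: g→gC, C→g, g→gC, g→gC, C→g. Concatenated: gC g gC gC g.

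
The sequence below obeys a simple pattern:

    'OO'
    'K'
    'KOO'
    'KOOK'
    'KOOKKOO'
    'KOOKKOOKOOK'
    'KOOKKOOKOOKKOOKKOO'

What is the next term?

KOOKKOOKOOKKOOKKOOKOOKKOOKOOK

From term 3 onward, concatenate the last term with the second-to-last: K·OO = KOO, KOO·K = KOOK, …
Continuing: KOOKKOOKOOKKOOKKOO · KOOKKOOKOOK gives term 8.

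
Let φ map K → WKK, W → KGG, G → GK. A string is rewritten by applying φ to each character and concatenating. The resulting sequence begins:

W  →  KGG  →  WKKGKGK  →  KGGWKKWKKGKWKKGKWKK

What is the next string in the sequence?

WKKGKGKKGGWKKWKKKGGWKKWKKGKWKKKGGWKKWKKGKWKKKGGWKKWKK

Replace each of the 19 characters of KGGWKKWKKGKWKKGKWKK in place — WKK GK GK KGG WKK WKK KGG WKK WKK GK WKK KGG WKK WKK GK WKK KGG WKK WKK — and concatenate.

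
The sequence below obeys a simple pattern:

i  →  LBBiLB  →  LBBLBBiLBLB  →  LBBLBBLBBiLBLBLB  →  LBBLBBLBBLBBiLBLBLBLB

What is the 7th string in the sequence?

LBBLBBLBBLBBLBBLBBiLBLBLBLBLBLB

Each term wraps the previous one in LBB on the left and LB on the right.
From LBBLBBLBBLBBiLBLBLBLB, 2 further steps: LBBLBBLBBLBBiLBLBLBLB → LBBLBBLBBLBBLBBiLBLBLBLBLB → (answer).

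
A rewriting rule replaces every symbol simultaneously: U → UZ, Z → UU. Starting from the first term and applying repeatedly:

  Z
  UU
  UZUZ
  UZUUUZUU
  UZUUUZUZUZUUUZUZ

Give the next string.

UZUUUZUZUZUUUZUUUZUUUZUZUZUUUZUU

Replace each of the 16 characters of UZUUUZUZUZUUUZUZ in place — UZ UU UZ UZ UZ UU UZ UU UZ UU UZ UZ UZ UU UZ UU — and concatenate.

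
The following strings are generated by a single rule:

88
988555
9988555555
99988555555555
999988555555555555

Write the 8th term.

s(k+1) = 9·s(k)·555, so each term gains 9 as a prefix and 555 as a suffix.
From 999988555555555555, 3 further steps: 999988555555555555 → 9999988555555555555555 → 99999988555555555555555555 → (answer).

999999988555555555555555555555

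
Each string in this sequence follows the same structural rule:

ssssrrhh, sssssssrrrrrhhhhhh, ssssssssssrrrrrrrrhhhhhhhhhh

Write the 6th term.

sssssssssssssssssssrrrrrrrrrrrrrrrrrhhhhhhhhhhhhhhhhhhhhhh

Each string has the form s^{3n+1} r^{3n-1} h^{4n-2} (n = 1, 2, …).
For term 6, n = 6, so the run lengths are 19, 17, 22.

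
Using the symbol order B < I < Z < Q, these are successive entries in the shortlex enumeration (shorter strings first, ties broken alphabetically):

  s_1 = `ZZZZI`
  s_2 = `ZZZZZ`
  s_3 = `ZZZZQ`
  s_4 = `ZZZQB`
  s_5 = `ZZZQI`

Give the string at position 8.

Advancing 3 positions from ZZZQI through ZZZQI → ZZZQZ → ZZZQQ reaches term 8.

ZZQBB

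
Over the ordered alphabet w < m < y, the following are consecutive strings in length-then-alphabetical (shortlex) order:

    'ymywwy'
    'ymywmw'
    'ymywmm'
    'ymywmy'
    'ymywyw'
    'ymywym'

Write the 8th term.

Stepping forward 2 times from ymywym: ymywym → ymywyy, then the target.

ymymww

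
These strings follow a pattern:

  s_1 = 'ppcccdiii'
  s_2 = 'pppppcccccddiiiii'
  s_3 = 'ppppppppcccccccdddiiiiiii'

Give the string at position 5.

The n-th term is 3n-1 p's then 2n+1 c's then n d's then 2n+1 i's (n = 1, 2, …).
Setting n = 5 gives 14, 11, 5, 11 characters in each block.

ppppppppppppppcccccccccccdddddiiiiiiiiiii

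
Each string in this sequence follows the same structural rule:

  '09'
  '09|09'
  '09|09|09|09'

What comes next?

Every step duplicates the string with '|' between the halves.
Doubling 09|09|09|09 with '|' between the halves:

09|09|09|09|09|09|09|09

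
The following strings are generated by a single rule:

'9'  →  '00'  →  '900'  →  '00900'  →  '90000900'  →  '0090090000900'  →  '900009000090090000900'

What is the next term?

From term 3 onward, concatenate the second-to-last term with the last: 9·00 = 900, 00·900 = 00900, …
Continuing: 0090090000900 · 900009000090090000900 gives term 8.

0090090000900900009000090090000900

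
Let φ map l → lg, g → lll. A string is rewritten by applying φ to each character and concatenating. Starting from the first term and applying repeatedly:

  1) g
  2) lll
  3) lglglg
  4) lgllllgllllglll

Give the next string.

lgllllglglglgllllglglglgllllglglg

Applying the rule to each of the 15 symbols of lgllllgllllglll gives the pieces lg lll lg lg lg lg lll lg lg lg lg lll lg lg lg, which concatenate to the answer.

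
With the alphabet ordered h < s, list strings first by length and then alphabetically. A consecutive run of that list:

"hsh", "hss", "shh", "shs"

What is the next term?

Find the rightmost character of shs below s, bump it to the next letter, and reset everything to its right to h.

ssh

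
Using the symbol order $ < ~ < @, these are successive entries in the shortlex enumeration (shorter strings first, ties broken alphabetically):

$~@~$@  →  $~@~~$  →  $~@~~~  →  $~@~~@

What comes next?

The successor of $~@~~@ increments the rightmost position that isn't already @ and resets every position after it to $.

$~@~@$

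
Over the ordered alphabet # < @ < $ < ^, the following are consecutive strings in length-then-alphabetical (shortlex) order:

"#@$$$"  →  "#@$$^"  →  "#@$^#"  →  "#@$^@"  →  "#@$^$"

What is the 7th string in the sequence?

#@^##

Stepping forward 2 times from #@$^$: #@$^$ → #@$^^, then the target.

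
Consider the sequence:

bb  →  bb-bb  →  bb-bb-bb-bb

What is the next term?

bb-bb-bb-bb-bb-bb-bb-bb

Every step duplicates the string with '-' between the halves.
So the next term is two copies of bb-bb-bb-bb with '-' between the halves.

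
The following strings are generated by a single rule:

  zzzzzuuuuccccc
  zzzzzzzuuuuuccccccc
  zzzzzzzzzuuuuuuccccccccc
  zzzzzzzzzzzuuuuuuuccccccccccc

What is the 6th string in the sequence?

zzzzzzzzzzzzzzzuuuuuuuuuccccccccccccccc

Term n consists of 2n-1 z's, followed by n+1 u's, followed by 2n-1 c's, where the shown terms are n = 3, 4, 5, 6.
At n = 8 the blocks have lengths 15, 9, 15.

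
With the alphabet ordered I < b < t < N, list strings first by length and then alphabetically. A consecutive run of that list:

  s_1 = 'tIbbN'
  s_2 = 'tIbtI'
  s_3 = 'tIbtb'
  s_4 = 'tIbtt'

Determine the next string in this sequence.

tIbtN

Treat tIbtt as a base-4 numeral over the given alphabet and add one, carrying through any trailing N's.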